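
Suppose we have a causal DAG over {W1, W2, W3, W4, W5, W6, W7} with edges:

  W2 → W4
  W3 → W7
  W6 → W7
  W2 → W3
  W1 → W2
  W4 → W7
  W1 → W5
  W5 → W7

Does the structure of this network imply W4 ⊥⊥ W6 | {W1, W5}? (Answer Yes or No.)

Yes

Enumerating the 3 paths from W4 to W6 and testing each for blocking by {W1, W5}:
Path 1: W4 ← W2 ← W1 → W5 → W7 ← W6
  W1 is a fork here and W1 is conditioned on, so the path is blocked at W1.
Path 2: W4 ← W2 → W3 → W7 ← W6
  W7 is a collider here and neither W7 nor any of its descendants is conditioned on, so the collider stays closed — the path is blocked at W7.
Path 3: W4 → W7 ← W6
  W7 is a collider here and neither W7 nor any of its descendants is conditioned on, so the collider stays closed — the path is blocked at W7.
Every path is blocked, so W4 and W6 are d-separated given {W1, W5}.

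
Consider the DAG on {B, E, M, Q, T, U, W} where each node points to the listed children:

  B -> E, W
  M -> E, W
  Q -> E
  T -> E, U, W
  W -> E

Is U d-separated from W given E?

No — U and W are not d-separated given {E}.

Enumerating the 4 paths from U to W and testing each for blocking by {E}:
Path 1: U ← T → W
  T is a fork and T is not conditioned on — no node blocks this path, so it is active.
Path 2: U ← T → E ← W
  T is a fork and T is not conditioned on; E is a collider and E is conditioned on, which opens it — no node blocks this path, so it is active.
Path 3: U ← T → E ← B → W
  T is a fork and T is not conditioned on; E is a collider and E is conditioned on, which opens it; B is a fork and B is not conditioned on — no node blocks this path, so it is active.
Path 4: U ← T → E ← M → W
  T is a fork and T is not conditioned on; E is a collider and E is conditioned on, which opens it; M is a fork and M is not conditioned on — no node blocks this path, so it is active.
Because an active path exists, U and W are not d-separated.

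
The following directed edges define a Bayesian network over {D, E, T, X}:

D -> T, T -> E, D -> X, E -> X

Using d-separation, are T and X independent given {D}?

No

We examine all 2 paths between T and X:
Path 1: T → E → X
  E is a chain and E is not conditioned on — no node blocks this path, so it is active.
Path 2: T ← D → X
  D is a fork here and D is conditioned on, so the path is blocked at D.
Since the path T → E → X is active, T and X are not d-separated given {D}.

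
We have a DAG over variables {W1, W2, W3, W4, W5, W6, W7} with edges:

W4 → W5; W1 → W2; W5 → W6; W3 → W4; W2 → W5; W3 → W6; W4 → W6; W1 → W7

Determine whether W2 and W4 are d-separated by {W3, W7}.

There are 3 undirected paths between W2 and W4; checking each against the conditioning set {W3, W7}:
Path 1: W2 → W5 → W6 ← W3 → W4
  W6 is a collider here and neither W6 nor any of its descendants is conditioned on, so the collider stays closed — the path is blocked at W6.
Path 2: W2 → W5 → W6 ← W4
  W6 is a collider here and neither W6 nor any of its descendants is conditioned on, so the collider stays closed — the path is blocked at W6.
Path 3: W2 → W5 ← W4
  W5 is a collider here and neither W5 nor any of its descendants is conditioned on, so the collider stays closed — the path is blocked at W5.
All paths are blocked; W2 ⊥ W4 | {W3, W7} holds.

Yes — W2 and W4 are d-separated given {W3, W7}.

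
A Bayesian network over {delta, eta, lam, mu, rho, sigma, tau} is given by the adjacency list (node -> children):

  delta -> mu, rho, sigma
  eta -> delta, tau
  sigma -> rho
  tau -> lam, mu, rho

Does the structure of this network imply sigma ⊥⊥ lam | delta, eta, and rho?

There are 6 undirected paths between sigma and lam; checking each against the conditioning set {delta, eta, rho}:
  1. sigma → rho ← delta → mu ← tau → lam — rho:collider[open]; delta:fork[blocks]; mu:collider[blocks]; tau:fork[open] ⇒ blocked
  2. sigma → rho ← delta ← eta → tau → lam — rho:collider[open]; delta:chain[blocks]; eta:fork[blocks]; tau:chain[open] ⇒ blocked
  3. sigma → rho ← tau → lam — rho:collider[open]; tau:fork[open] ⇒ active
  4. sigma ← delta → rho ← tau → lam — delta:fork[blocks]; rho:collider[open]; tau:fork[open] ⇒ blocked
  5. sigma ← delta → mu ← tau → lam — delta:fork[blocks]; mu:collider[blocks]; tau:fork[open] ⇒ blocked
  6. sigma ← delta ← eta → tau → lam — delta:chain[blocks]; eta:fork[blocks]; tau:chain[open] ⇒ blocked
Since the path sigma → rho ← tau → lam is active, sigma and lam are not d-separated given {delta, eta, rho}.

No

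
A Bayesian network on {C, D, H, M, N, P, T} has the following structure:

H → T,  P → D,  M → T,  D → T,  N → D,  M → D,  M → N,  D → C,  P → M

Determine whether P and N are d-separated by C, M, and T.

Enumerating the 6 paths from P to N and testing each for blocking by {C, M, T}:
Path 1: P → M → D ← N
  M is a chain here and M is conditioned on, so the path is blocked at M.
Path 2: P → M → T ← D ← N
  M is a chain here and M is conditioned on, so the path is blocked at M.
Path 3: P → M → N
  M is a chain here and M is conditioned on, so the path is blocked at M.
Path 4: P → D ← M → N
  M is a fork here and M is conditioned on, so the path is blocked at M.
Path 5: P → D → T ← M → N
  M is a fork here and M is conditioned on, so the path is blocked at M.
Path 6: P → D ← N
  D is a collider and its descendant C is conditioned on, which opens it — no node blocks this path, so it is active.
Since the path P → D ← N is active, P and N are not d-separated given {C, M, T}.

No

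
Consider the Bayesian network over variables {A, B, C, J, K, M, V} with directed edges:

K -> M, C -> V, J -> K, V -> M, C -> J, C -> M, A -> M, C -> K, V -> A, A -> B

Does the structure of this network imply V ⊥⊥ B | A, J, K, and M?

Yes — V and B are d-separated given {A, J, K, M}.

There are 5 undirected paths between V and B; checking each against the conditioning set {A, J, K, M}:
Path 1: V → A → B
  A is a chain here and A is conditioned on, so the path is blocked at A.
Path 2: V ← C → J → K → M ← A → B
  J is a chain here and J is conditioned on, so the path is blocked at J.
Path 3: V ← C → M ← A → B
  A is a fork here and A is conditioned on, so the path is blocked at A.
Path 4: V ← C → K → M ← A → B
  K is a chain here and K is conditioned on, so the path is blocked at K.
Path 5: V → M ← A → B
  A is a fork here and A is conditioned on, so the path is blocked at A.
All paths are blocked; V ⊥ B | {A, J, K, M} holds.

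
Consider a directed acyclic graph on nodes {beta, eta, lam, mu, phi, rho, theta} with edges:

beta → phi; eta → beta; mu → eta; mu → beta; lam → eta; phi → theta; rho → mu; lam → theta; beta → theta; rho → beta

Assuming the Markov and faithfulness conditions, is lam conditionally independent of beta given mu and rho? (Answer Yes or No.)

No

We examine all 5 paths between lam and beta:
Path 1: lam → theta ← phi ← beta
  theta is a collider here and neither theta nor any of its descendants is conditioned on, so the collider stays closed — the path is blocked at theta.
Path 2: lam → theta ← beta
  theta is a collider here and neither theta nor any of its descendants is conditioned on, so the collider stays closed — the path is blocked at theta.
Path 3: lam → eta → beta
  eta is a chain and eta is not conditioned on — no node blocks this path, so it is active.
Path 4: lam → eta ← mu ← rho → beta
  eta is a collider here and neither eta nor any of its descendants is conditioned on, so the collider stays closed — the path is blocked at eta.
Path 5: lam → eta ← mu → beta
  eta is a collider here and neither eta nor any of its descendants is conditioned on, so the collider stays closed — the path is blocked at eta.
At least one path is unblocked, so d-separation fails.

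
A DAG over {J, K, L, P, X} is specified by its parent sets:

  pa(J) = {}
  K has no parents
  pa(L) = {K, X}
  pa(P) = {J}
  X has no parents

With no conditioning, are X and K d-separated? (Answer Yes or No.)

The only undirected path from X to K is:
Path 1: X → L ← K
  L is a collider here and neither L nor any of its descendants is conditioned on, so the collider stays closed — the path is blocked at L.
All paths are blocked; X ⊥ K | ∅ holds.

Yes — X and K are d-separated given ∅.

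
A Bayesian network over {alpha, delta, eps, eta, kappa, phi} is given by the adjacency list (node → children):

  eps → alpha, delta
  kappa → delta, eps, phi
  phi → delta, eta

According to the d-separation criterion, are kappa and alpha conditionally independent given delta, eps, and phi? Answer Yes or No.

Yes

We examine all 3 paths between kappa and alpha:
Path 1: kappa → phi → delta ← eps → alpha
  phi is a chain here and phi is conditioned on, so the path is blocked at phi.
Path 2: kappa → delta ← eps → alpha
  eps is a fork here and eps is conditioned on, so the path is blocked at eps.
Path 3: kappa → eps → alpha
  eps is a chain here and eps is conditioned on, so the path is blocked at eps.
Every path is blocked, so kappa and alpha are d-separated given {delta, eps, phi}.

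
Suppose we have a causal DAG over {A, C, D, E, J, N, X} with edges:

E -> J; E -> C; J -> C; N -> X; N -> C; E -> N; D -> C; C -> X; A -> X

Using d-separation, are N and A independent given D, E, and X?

No — N and A are not d-separated given {D, E, X}.

Enumerating the 4 paths from N to A and testing each for blocking by {D, E, X}:
  1. N ← E → J → C → X ← A — E:fork[blocks]; J:chain[open]; C:chain[open]; X:collider[open] ⇒ blocked
  2. N ← E → C → X ← A — E:fork[blocks]; C:chain[open]; X:collider[open] ⇒ blocked
  3. N → X ← A — X:collider[open] ⇒ active
  4. N → C → X ← A — C:chain[open]; X:collider[open] ⇒ active
Since the path N → X ← A is active, N and A are not d-separated given {D, E, X}.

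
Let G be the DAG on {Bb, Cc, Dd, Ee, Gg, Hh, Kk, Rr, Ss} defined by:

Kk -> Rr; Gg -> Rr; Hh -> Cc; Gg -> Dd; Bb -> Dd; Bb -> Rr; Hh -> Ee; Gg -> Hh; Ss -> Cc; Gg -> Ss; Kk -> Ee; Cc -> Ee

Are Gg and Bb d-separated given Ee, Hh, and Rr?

There are 6 undirected paths between Gg and Bb; checking each against the conditioning set {Ee, Hh, Rr}:
  1. Gg → Rr ← Bb — Rr:collider[open] ⇒ active
  2. Gg → Hh → Cc → Ee ← Kk → Rr ← Bb — Hh:chain[blocks]; Cc:chain[open]; Ee:collider[open]; Kk:fork[open]; Rr:collider[open] ⇒ blocked
  3. Gg → Hh → Ee ← Kk → Rr ← Bb — Hh:chain[blocks]; Ee:collider[open]; Kk:fork[open]; Rr:collider[open] ⇒ blocked
  4. Gg → Ss → Cc ← Hh → Ee ← Kk → Rr ← Bb — Ss:chain[open]; Cc:collider[open]; Hh:fork[blocks]; Ee:collider[open]; Kk:fork[open]; Rr:collider[open] ⇒ blocked
  5. Gg → Ss → Cc → Ee ← Kk → Rr ← Bb — Ss:chain[open]; Cc:chain[open]; Ee:collider[open]; Kk:fork[open]; Rr:collider[open] ⇒ active
  6. Gg → Dd ← Bb — Dd:collider[blocks] ⇒ blocked
Because an active path exists, Gg and Bb are not d-separated.

No — Gg and Bb are not d-separated given {Ee, Hh, Rr}.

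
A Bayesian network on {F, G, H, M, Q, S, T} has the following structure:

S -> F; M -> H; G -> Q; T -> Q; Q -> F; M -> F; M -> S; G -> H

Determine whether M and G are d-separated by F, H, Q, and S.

Enumerating the 3 paths from M to G and testing each for blocking by {F, H, Q, S}:
Path 1: M → F ← Q ← G
  Q is a chain here and Q is conditioned on, so the path is blocked at Q.
Path 2: M → H ← G
  H is a collider and H is conditioned on, which opens it — no node blocks this path, so it is active.
Path 3: M → S → F ← Q ← G
  S is a chain here and S is conditioned on, so the path is blocked at S.
At least one path is unblocked, so d-separation fails.

No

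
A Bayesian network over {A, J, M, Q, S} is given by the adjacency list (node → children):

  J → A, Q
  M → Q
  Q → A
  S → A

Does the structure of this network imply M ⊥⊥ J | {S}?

We examine all 2 paths between M and J:
Path 1: M → Q → A ← J
  A is a collider here and neither A nor any of its descendants is conditioned on, so the collider stays closed — the path is blocked at A.
Path 2: M → Q ← J
  Q is a collider here and neither Q nor any of its descendants is conditioned on, so the collider stays closed — the path is blocked at Q.
All paths are blocked; M ⊥ J | {S} holds.

Yes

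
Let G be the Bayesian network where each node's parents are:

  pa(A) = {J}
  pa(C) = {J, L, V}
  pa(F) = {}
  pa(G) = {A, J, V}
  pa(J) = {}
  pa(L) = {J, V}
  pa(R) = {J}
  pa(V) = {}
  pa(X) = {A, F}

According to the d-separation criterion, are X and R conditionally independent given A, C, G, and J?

Yes

We examine all 6 paths between X and R:
Path 1: X ← A → G ← V → C ← L ← J → R
  A is a fork here and A is conditioned on, so the path is blocked at A.
Path 2: X ← A → G ← V → C ← J → R
  A is a fork here and A is conditioned on, so the path is blocked at A.
Path 3: X ← A → G ← V → L → C ← J → R
  A is a fork here and A is conditioned on, so the path is blocked at A.
Path 4: X ← A → G ← V → L ← J → R
  A is a fork here and A is conditioned on, so the path is blocked at A.
Path 5: X ← A → G ← J → R
  A is a fork here and A is conditioned on, so the path is blocked at A.
Path 6: X ← A ← J → R
  A is a chain here and A is conditioned on, so the path is blocked at A.
Since every path is blocked, d-separation holds.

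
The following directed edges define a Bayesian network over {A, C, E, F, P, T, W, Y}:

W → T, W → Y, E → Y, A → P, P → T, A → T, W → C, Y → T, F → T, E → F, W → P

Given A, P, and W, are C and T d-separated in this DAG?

Yes — C and T are d-separated given {A, P, W}.

Enumerating the 5 paths from C to T and testing each for blocking by {A, P, W}:
Path 1: C ← W → T
  W is a fork here and W is conditioned on, so the path is blocked at W.
Path 2: C ← W → P → T
  W is a fork here and W is conditioned on, so the path is blocked at W.
Path 3: C ← W → P ← A → T
  W is a fork here and W is conditioned on, so the path is blocked at W.
Path 4: C ← W → Y ← E → F → T
  W is a fork here and W is conditioned on, so the path is blocked at W.
Path 5: C ← W → Y → T
  W is a fork here and W is conditioned on, so the path is blocked at W.
All paths are blocked; C ⊥ T | {A, P, W} holds.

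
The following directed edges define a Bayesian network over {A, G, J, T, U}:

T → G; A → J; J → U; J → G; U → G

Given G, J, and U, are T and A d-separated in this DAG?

Yes — T and A are d-separated given {G, J, U}.

2 paths connect T and A; each must be blocked for d-separation to hold:
Path 1: T → G ← U ← J ← A
  U is a chain here and U is conditioned on, so the path is blocked at U.
Path 2: T → G ← J ← A
  J is a chain here and J is conditioned on, so the path is blocked at J.
Every path is blocked, so T and A are d-separated given {G, J, U}.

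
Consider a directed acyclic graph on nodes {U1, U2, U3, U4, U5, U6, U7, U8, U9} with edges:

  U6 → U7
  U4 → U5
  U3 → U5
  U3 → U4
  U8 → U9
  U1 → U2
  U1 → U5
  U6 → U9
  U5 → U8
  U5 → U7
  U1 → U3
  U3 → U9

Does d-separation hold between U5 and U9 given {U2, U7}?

We examine all 5 paths between U5 and U9:
  1. U5 → U7 ← U6 → U9 — U7:collider[open]; U6:fork[open] ⇒ active
  2. U5 ← U4 ← U3 → U9 — U4:chain[open]; U3:fork[open] ⇒ active
  3. U5 ← U3 → U9 — U3:fork[open] ⇒ active
  4. U5 → U8 → U9 — U8:chain[open] ⇒ active
  5. U5 ← U1 → U3 → U9 — U1:fork[open]; U3:chain[open] ⇒ active
At least one path is unblocked, so d-separation fails.

No — U5 and U9 are not d-separated given {U2, U7}.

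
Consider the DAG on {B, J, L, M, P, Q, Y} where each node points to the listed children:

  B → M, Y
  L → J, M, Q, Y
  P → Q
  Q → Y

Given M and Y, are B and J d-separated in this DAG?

No

There are 3 undirected paths between B and J; checking each against the conditioning set {M, Y}:
Path 1: B → Y ← L → J
  Y is a collider and Y is conditioned on, which opens it; L is a fork and L is not conditioned on — no node blocks this path, so it is active.
Path 2: B → Y ← Q ← L → J
  Y is a collider and Y is conditioned on, which opens it; Q is a chain and Q is not conditioned on; L is a fork and L is not conditioned on — no node blocks this path, so it is active.
Path 3: B → M ← L → J
  M is a collider and M is conditioned on, which opens it; L is a fork and L is not conditioned on — no node blocks this path, so it is active.
At least one path is unblocked, so d-separation fails.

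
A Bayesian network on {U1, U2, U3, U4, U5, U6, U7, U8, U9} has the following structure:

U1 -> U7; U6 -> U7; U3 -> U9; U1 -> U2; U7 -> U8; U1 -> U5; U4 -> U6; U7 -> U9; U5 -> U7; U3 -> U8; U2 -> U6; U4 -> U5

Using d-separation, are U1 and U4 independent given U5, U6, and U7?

6 paths connect U1 and U4; each must be blocked for d-separation to hold:
Path 1: U1 → U2 → U6 ← U4
  U2 is a chain and U2 is not conditioned on; U6 is a collider and U6 is conditioned on, which opens it — no node blocks this path, so it is active.
Path 2: U1 → U2 → U6 → U7 ← U5 ← U4
  U6 is a chain here and U6 is conditioned on, so the path is blocked at U6.
Path 3: U1 → U5 ← U4
  U5 is a collider and U5 is conditioned on, which opens it — no node blocks this path, so it is active.
Path 4: U1 → U5 → U7 ← U6 ← U4
  U5 is a chain here and U5 is conditioned on, so the path is blocked at U5.
Path 5: U1 → U7 ← U6 ← U4
  U6 is a chain here and U6 is conditioned on, so the path is blocked at U6.
Path 6: U1 → U7 ← U5 ← U4
  U5 is a chain here and U5 is conditioned on, so the path is blocked at U5.
Because an active path exists, U1 and U4 are not d-separated.

No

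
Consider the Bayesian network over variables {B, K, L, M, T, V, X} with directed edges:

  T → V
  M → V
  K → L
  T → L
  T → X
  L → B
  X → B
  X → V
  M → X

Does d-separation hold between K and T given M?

Enumerating the 4 paths from K to T and testing each for blocking by {M}:
  1. K → L → B ← X ← T — L:chain[open]; B:collider[blocks]; X:chain[open] ⇒ blocked
  2. K → L → B ← X → V ← T — L:chain[open]; B:collider[blocks]; X:fork[open]; V:collider[blocks] ⇒ blocked
  3. K → L → B ← X ← M → V ← T — L:chain[open]; B:collider[blocks]; X:chain[open]; M:fork[blocks]; V:collider[blocks] ⇒ blocked
  4. K → L ← T — L:collider[blocks] ⇒ blocked
Since every path is blocked, d-separation holds.

Yes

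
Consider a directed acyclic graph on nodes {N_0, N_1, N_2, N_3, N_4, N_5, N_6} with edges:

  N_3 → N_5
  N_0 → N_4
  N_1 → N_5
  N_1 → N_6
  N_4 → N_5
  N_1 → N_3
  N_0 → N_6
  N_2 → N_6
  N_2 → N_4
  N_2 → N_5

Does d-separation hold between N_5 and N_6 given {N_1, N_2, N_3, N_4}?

There are 6 undirected paths between N_5 and N_6; checking each against the conditioning set {N_1, N_2, N_3, N_4}:
Path 1: N_5 ← N_3 ← N_1 → N_6
  N_3 is a chain here and N_3 is conditioned on, so the path is blocked at N_3.
Path 2: N_5 ← N_2 → N_6
  N_2 is a fork here and N_2 is conditioned on, so the path is blocked at N_2.
Path 3: N_5 ← N_2 → N_4 ← N_0 → N_6
  N_2 is a fork here and N_2 is conditioned on, so the path is blocked at N_2.
Path 4: N_5 ← N_1 → N_6
  N_1 is a fork here and N_1 is conditioned on, so the path is blocked at N_1.
Path 5: N_5 ← N_4 ← N_2 → N_6
  N_4 is a chain here and N_4 is conditioned on, so the path is blocked at N_4.
Path 6: N_5 ← N_4 ← N_0 → N_6
  N_4 is a chain here and N_4 is conditioned on, so the path is blocked at N_4.
Every path is blocked, so N_5 and N_6 are d-separated given {N_1, N_2, N_3, N_4}.

Yes — N_5 and N_6 are d-separated given {N_1, N_2, N_3, N_4}.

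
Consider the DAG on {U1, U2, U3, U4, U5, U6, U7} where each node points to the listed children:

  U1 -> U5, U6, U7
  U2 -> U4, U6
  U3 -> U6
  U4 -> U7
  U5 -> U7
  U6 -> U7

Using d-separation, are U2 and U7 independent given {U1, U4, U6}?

We examine all 4 paths between U2 and U7:
Path 1: U2 → U4 → U7
  U4 is a chain here and U4 is conditioned on, so the path is blocked at U4.
Path 2: U2 → U6 → U7
  U6 is a chain here and U6 is conditioned on, so the path is blocked at U6.
Path 3: U2 → U6 ← U1 → U5 → U7
  U1 is a fork here and U1 is conditioned on, so the path is blocked at U1.
Path 4: U2 → U6 ← U1 → U7
  U1 is a fork here and U1 is conditioned on, so the path is blocked at U1.
Every path is blocked, so U2 and U7 are d-separated given {U1, U4, U6}.

Yes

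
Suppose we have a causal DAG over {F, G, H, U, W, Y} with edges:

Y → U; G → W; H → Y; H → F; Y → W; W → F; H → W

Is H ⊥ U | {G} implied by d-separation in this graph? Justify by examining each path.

No

3 paths connect H and U; each must be blocked for d-separation to hold:
Path 1: H → F ← W ← Y → U
  F is a collider here and neither F nor any of its descendants is conditioned on, so the collider stays closed — the path is blocked at F.
Path 2: H → Y → U
  Y is a chain and Y is not conditioned on — no node blocks this path, so it is active.
Path 3: H → W ← Y → U
  W is a collider here and neither W nor any of its descendants is conditioned on, so the collider stays closed — the path is blocked at W.
Because an active path exists, H and U are not d-separated.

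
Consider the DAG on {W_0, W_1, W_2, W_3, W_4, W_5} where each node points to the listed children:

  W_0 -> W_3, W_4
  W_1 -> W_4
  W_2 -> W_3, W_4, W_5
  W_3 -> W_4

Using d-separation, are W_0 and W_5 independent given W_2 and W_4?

Yes

4 paths connect W_0 and W_5; each must be blocked for d-separation to hold:
  1. W_0 → W_4 ← W_2 → W_5 — W_4:collider[open]; W_2:fork[blocks] ⇒ blocked
  2. W_0 → W_4 ← W_3 ← W_2 → W_5 — W_4:collider[open]; W_3:chain[open]; W_2:fork[blocks] ⇒ blocked
  3. W_0 → W_3 ← W_2 → W_5 — W_3:collider[open]; W_2:fork[blocks] ⇒ blocked
  4. W_0 → W_3 → W_4 ← W_2 → W_5 — W_3:chain[open]; W_4:collider[open]; W_2:fork[blocks] ⇒ blocked
Every path is blocked, so W_0 and W_5 are d-separated given {W_2, W_4}.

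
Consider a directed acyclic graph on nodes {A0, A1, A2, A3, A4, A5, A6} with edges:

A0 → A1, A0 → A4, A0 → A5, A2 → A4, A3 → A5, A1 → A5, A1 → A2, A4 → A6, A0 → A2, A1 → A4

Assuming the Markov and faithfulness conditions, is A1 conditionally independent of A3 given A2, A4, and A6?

Yes

6 paths connect A1 and A3; each must be blocked for d-separation to hold:
  1. A1 → A5 ← A3 — A5:collider[blocks] ⇒ blocked
  2. A1 ← A0 → A5 ← A3 — A0:fork[open]; A5:collider[blocks] ⇒ blocked
  3. A1 → A2 ← A0 → A5 ← A3 — A2:collider[open]; A0:fork[open]; A5:collider[blocks] ⇒ blocked
  4. A1 → A2 → A4 ← A0 → A5 ← A3 — A2:chain[blocks]; A4:collider[open]; A0:fork[open]; A5:collider[blocks] ⇒ blocked
  5. A1 → A4 ← A0 → A5 ← A3 — A4:collider[open]; A0:fork[open]; A5:collider[blocks] ⇒ blocked
  6. A1 → A4 ← A2 ← A0 → A5 ← A3 — A4:collider[open]; A2:chain[blocks]; A0:fork[open]; A5:collider[blocks] ⇒ blocked
Every path is blocked, so A1 and A3 are d-separated given {A2, A4, A6}.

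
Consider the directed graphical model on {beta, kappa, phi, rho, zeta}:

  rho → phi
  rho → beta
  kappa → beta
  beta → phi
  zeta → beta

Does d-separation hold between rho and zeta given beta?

No — rho and zeta are not d-separated given {beta}.

We examine all 2 paths between rho and zeta:
Path 1: rho → phi ← beta ← zeta
  phi is a collider here and neither phi nor any of its descendants is conditioned on, so the collider stays closed — the path is blocked at phi.
Path 2: rho → beta ← zeta
  beta is a collider and beta is conditioned on, which opens it — no node blocks this path, so it is active.
Since the path rho → beta ← zeta is active, rho and zeta are not d-separated given {beta}.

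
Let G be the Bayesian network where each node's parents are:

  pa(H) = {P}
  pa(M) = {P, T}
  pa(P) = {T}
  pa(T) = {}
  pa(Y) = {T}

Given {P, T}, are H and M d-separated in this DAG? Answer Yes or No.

Yes

2 paths connect H and M; each must be blocked for d-separation to hold:
Path 1: H ← P ← T → M
  P is a chain here and P is conditioned on, so the path is blocked at P.
Path 2: H ← P → M
  P is a fork here and P is conditioned on, so the path is blocked at P.
Since every path is blocked, d-separation holds.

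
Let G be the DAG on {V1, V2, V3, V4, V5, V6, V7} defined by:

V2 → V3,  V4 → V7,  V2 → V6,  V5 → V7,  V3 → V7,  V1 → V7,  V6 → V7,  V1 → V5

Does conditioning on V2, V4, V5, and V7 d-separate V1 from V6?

No

4 paths connect V1 and V6; each must be blocked for d-separation to hold:
Path 1: V1 → V5 → V7 ← V6
  V5 is a chain here and V5 is conditioned on, so the path is blocked at V5.
Path 2: V1 → V5 → V7 ← V3 ← V2 → V6
  V5 is a chain here and V5 is conditioned on, so the path is blocked at V5.
Path 3: V1 → V7 ← V6
  V7 is a collider and V7 is conditioned on, which opens it — no node blocks this path, so it is active.
Path 4: V1 → V7 ← V3 ← V2 → V6
  V2 is a fork here and V2 is conditioned on, so the path is blocked at V2.
Since the path V1 → V7 ← V6 is active, V1 and V6 are not d-separated given {V2, V4, V5, V7}.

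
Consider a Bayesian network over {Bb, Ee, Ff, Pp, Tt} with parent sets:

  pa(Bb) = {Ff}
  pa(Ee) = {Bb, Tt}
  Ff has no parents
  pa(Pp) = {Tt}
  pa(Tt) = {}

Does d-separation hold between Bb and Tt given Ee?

The only undirected path from Bb to Tt is:
Path 1: Bb → Ee ← Tt
  Ee is a collider and Ee is conditioned on, which opens it — no node blocks this path, so it is active.
Because an active path exists, Bb and Tt are not d-separated.

No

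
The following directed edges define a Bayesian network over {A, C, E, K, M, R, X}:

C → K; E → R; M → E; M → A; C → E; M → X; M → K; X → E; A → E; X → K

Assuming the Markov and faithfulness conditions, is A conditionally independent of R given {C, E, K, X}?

We examine all 6 paths between A and R:
Path 1: A → E → R
  E is a chain here and E is conditioned on, so the path is blocked at E.
Path 2: A ← M → E → R
  E is a chain here and E is conditioned on, so the path is blocked at E.
Path 3: A ← M → X → E → R
  X is a chain here and X is conditioned on, so the path is blocked at X.
Path 4: A ← M → X → K ← C → E → R
  X is a chain here and X is conditioned on, so the path is blocked at X.
Path 5: A ← M → K ← X → E → R
  X is a fork here and X is conditioned on, so the path is blocked at X.
Path 6: A ← M → K ← C → E → R
  C is a fork here and C is conditioned on, so the path is blocked at C.
Every path is blocked, so A and R are d-separated given {C, E, K, X}.

Yes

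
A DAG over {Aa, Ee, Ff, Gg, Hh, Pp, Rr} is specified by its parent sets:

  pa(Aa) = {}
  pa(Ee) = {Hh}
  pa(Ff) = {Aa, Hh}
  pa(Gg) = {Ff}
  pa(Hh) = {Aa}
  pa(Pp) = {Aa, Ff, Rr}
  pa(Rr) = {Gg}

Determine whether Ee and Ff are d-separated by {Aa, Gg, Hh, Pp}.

Yes — Ee and Ff are d-separated given {Aa, Gg, Hh, Pp}.

There are 4 undirected paths between Ee and Ff; checking each against the conditioning set {Aa, Gg, Hh, Pp}:
  1. Ee ← Hh ← Aa → Pp ← Rr ← Gg ← Ff — Hh:chain[blocks]; Aa:fork[blocks]; Pp:collider[open]; Rr:chain[open]; Gg:chain[blocks] ⇒ blocked
  2. Ee ← Hh ← Aa → Pp ← Ff — Hh:chain[blocks]; Aa:fork[blocks]; Pp:collider[open] ⇒ blocked
  3. Ee ← Hh ← Aa → Ff — Hh:chain[blocks]; Aa:fork[blocks] ⇒ blocked
  4. Ee ← Hh → Ff — Hh:fork[blocks] ⇒ blocked
Every path is blocked, so Ee and Ff are d-separated given {Aa, Gg, Hh, Pp}.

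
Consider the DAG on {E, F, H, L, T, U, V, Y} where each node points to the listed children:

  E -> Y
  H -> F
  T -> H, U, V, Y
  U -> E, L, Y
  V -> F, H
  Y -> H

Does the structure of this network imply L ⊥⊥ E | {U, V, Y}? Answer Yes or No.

Enumerating the 6 paths from L to E and testing each for blocking by {U, V, Y}:
Path 1: L ← U ← T → Y ← E
  U is a chain here and U is conditioned on, so the path is blocked at U.
Path 2: L ← U ← T → H ← Y ← E
  U is a chain here and U is conditioned on, so the path is blocked at U.
Path 3: L ← U ← T → V → F ← H ← Y ← E
  U is a chain here and U is conditioned on, so the path is blocked at U.
Path 4: L ← U ← T → V → H ← Y ← E
  U is a chain here and U is conditioned on, so the path is blocked at U.
Path 5: L ← U → Y ← E
  U is a fork here and U is conditioned on, so the path is blocked at U.
Path 6: L ← U → E
  U is a fork here and U is conditioned on, so the path is blocked at U.
Every path is blocked, so L and E are d-separated given {U, V, Y}.

Yes — L and E are d-separated given {U, V, Y}.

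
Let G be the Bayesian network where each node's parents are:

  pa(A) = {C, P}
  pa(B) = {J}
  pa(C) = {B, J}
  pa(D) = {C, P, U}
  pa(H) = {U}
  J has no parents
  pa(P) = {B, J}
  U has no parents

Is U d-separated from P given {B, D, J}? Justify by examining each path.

No

Enumerating the 6 paths from U to P and testing each for blocking by {B, D, J}:
Path 1: U → D ← C → A ← P
  A is a collider here and neither A nor any of its descendants is conditioned on, so the collider stays closed — the path is blocked at A.
Path 2: U → D ← C ← B → P
  B is a fork here and B is conditioned on, so the path is blocked at B.
Path 3: U → D ← C ← B ← J → P
  B is a chain here and B is conditioned on, so the path is blocked at B.
Path 4: U → D ← C ← J → P
  J is a fork here and J is conditioned on, so the path is blocked at J.
Path 5: U → D ← C ← J → B → P
  J is a fork here and J is conditioned on, so the path is blocked at J.
Path 6: U → D ← P
  D is a collider and D is conditioned on, which opens it — no node blocks this path, so it is active.
Because an active path exists, U and P are not d-separated.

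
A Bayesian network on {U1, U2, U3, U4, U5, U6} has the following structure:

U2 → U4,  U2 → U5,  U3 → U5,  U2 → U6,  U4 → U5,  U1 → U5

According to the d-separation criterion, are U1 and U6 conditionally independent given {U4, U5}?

No

We examine all 2 paths between U1 and U6:
  1. U1 → U5 ← U2 → U6 — U5:collider[open]; U2:fork[open] ⇒ active
  2. U1 → U5 ← U4 ← U2 → U6 — U5:collider[open]; U4:chain[blocks]; U2:fork[open] ⇒ blocked
Since the path U1 → U5 ← U2 → U6 is active, U1 and U6 are not d-separated given {U4, U5}.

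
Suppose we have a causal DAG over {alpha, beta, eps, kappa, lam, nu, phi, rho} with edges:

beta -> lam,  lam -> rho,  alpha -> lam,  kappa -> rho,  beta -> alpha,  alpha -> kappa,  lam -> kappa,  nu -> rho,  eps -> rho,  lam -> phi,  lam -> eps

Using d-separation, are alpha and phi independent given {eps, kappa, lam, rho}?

5 paths connect alpha and phi; each must be blocked for d-separation to hold:
Path 1: alpha → kappa → rho ← eps ← lam → phi
  kappa is a chain here and kappa is conditioned on, so the path is blocked at kappa.
Path 2: alpha → kappa → rho ← lam → phi
  kappa is a chain here and kappa is conditioned on, so the path is blocked at kappa.
Path 3: alpha → kappa ← lam → phi
  lam is a fork here and lam is conditioned on, so the path is blocked at lam.
Path 4: alpha ← beta → lam → phi
  lam is a chain here and lam is conditioned on, so the path is blocked at lam.
Path 5: alpha → lam → phi
  lam is a chain here and lam is conditioned on, so the path is blocked at lam.
Every path is blocked, so alpha and phi are d-separated given {eps, kappa, lam, rho}.

Yes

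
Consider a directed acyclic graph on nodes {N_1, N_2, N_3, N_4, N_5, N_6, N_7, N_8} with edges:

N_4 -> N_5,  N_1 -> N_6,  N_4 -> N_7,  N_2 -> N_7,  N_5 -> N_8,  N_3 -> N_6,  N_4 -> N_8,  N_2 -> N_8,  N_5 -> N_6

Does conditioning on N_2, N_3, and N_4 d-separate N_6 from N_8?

No

3 paths connect N_6 and N_8; each must be blocked for d-separation to hold:
Path 1: N_6 ← N_5 → N_8
  N_5 is a fork and N_5 is not conditioned on — no node blocks this path, so it is active.
Path 2: N_6 ← N_5 ← N_4 → N_8
  N_4 is a fork here and N_4 is conditioned on, so the path is blocked at N_4.
Path 3: N_6 ← N_5 ← N_4 → N_7 ← N_2 → N_8
  N_4 is a fork here and N_4 is conditioned on, so the path is blocked at N_4.
Since the path N_6 ← N_5 → N_8 is active, N_6 and N_8 are not d-separated given {N_2, N_3, N_4}.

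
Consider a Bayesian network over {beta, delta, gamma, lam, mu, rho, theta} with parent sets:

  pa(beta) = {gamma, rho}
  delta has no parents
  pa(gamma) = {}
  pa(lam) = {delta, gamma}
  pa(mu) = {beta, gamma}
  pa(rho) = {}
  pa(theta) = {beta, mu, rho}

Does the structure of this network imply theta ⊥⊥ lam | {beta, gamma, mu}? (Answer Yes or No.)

Yes — theta and lam are d-separated given {beta, gamma, mu}.

We examine all 6 paths between theta and lam:
Path 1: theta ← beta ← gamma → lam
  beta is a chain here and beta is conditioned on, so the path is blocked at beta.
Path 2: theta ← beta → mu ← gamma → lam
  beta is a fork here and beta is conditioned on, so the path is blocked at beta.
Path 3: theta ← rho → beta ← gamma → lam
  gamma is a fork here and gamma is conditioned on, so the path is blocked at gamma.
Path 4: theta ← rho → beta → mu ← gamma → lam
  beta is a chain here and beta is conditioned on, so the path is blocked at beta.
Path 5: theta ← mu ← beta ← gamma → lam
  mu is a chain here and mu is conditioned on, so the path is blocked at mu.
Path 6: theta ← mu ← gamma → lam
  mu is a chain here and mu is conditioned on, so the path is blocked at mu.
Since every path is blocked, d-separation holds.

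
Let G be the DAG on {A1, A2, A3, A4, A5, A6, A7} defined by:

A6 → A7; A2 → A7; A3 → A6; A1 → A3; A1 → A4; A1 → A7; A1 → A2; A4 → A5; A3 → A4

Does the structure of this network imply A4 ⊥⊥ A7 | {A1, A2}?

There are 6 undirected paths between A4 and A7; checking each against the conditioning set {A1, A2}:
  1. A4 ← A3 → A6 → A7 — A3:fork[open]; A6:chain[open] ⇒ active
  2. A4 ← A3 ← A1 → A2 → A7 — A3:chain[open]; A1:fork[blocks]; A2:chain[blocks] ⇒ blocked
  3. A4 ← A3 ← A1 → A7 — A3:chain[open]; A1:fork[blocks] ⇒ blocked
  4. A4 ← A1 → A2 → A7 — A1:fork[blocks]; A2:chain[blocks] ⇒ blocked
  5. A4 ← A1 → A3 → A6 → A7 — A1:fork[blocks]; A3:chain[open]; A6:chain[open] ⇒ blocked
  6. A4 ← A1 → A7 — A1:fork[blocks] ⇒ blocked
Since the path A4 ← A3 → A6 → A7 is active, A4 and A7 are not d-separated given {A1, A2}.

No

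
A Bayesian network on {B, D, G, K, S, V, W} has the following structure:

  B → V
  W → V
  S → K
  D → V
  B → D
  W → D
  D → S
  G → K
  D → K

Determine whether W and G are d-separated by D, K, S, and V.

Yes

We examine all 6 paths between W and G:
Path 1: W → D → K ← G
  D is a chain here and D is conditioned on, so the path is blocked at D.
Path 2: W → D → S → K ← G
  D is a chain here and D is conditioned on, so the path is blocked at D.
Path 3: W → V ← B → D → K ← G
  D is a chain here and D is conditioned on, so the path is blocked at D.
Path 4: W → V ← B → D → S → K ← G
  D is a chain here and D is conditioned on, so the path is blocked at D.
Path 5: W → V ← D → K ← G
  D is a fork here and D is conditioned on, so the path is blocked at D.
Path 6: W → V ← D → S → K ← G
  D is a fork here and D is conditioned on, so the path is blocked at D.
All paths are blocked; W ⊥ G | {D, K, S, V} holds.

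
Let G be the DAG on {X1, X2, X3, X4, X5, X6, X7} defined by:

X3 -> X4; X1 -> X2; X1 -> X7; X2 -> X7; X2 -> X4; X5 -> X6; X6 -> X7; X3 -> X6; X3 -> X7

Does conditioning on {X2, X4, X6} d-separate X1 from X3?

Enumerating the 6 paths from X1 to X3 and testing each for blocking by {X2, X4, X6}:
Path 1: X1 → X7 ← X3
  X7 is a collider here and neither X7 nor any of its descendants is conditioned on, so the collider stays closed — the path is blocked at X7.
Path 2: X1 → X7 ← X6 ← X3
  X7 is a collider here and neither X7 nor any of its descendants is conditioned on, so the collider stays closed — the path is blocked at X7.
Path 3: X1 → X7 ← X2 → X4 ← X3
  X7 is a collider here and neither X7 nor any of its descendants is conditioned on, so the collider stays closed — the path is blocked at X7.
Path 4: X1 → X2 → X4 ← X3
  X2 is a chain here and X2 is conditioned on, so the path is blocked at X2.
Path 5: X1 → X2 → X7 ← X3
  X2 is a chain here and X2 is conditioned on, so the path is blocked at X2.
Path 6: X1 → X2 → X7 ← X6 ← X3
  X2 is a chain here and X2 is conditioned on, so the path is blocked at X2.
Since every path is blocked, d-separation holds.

Yes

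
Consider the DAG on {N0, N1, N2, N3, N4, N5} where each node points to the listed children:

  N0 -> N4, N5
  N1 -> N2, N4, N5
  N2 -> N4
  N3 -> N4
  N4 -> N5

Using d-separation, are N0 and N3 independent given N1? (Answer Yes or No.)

Yes

4 paths connect N0 and N3; each must be blocked for d-separation to hold:
Path 1: N0 → N4 ← N3
  N4 is a collider here and neither N4 nor any of its descendants is conditioned on, so the collider stays closed — the path is blocked at N4.
Path 2: N0 → N5 ← N1 → N4 ← N3
  N5 is a collider here and neither N5 nor any of its descendants is conditioned on, so the collider stays closed — the path is blocked at N5.
Path 3: N0 → N5 ← N1 → N2 → N4 ← N3
  N5 is a collider here and neither N5 nor any of its descendants is conditioned on, so the collider stays closed — the path is blocked at N5.
Path 4: N0 → N5 ← N4 ← N3
  N5 is a collider here and neither N5 nor any of its descendants is conditioned on, so the collider stays closed — the path is blocked at N5.
Every path is blocked, so N0 and N3 are d-separated given {N1}.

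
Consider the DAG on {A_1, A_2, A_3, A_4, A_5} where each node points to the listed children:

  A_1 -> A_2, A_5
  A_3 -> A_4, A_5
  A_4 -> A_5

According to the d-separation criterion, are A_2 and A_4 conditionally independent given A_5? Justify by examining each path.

No

We examine all 2 paths between A_2 and A_4:
Path 1: A_2 ← A_1 → A_5 ← A_3 → A_4
  A_1 is a fork and A_1 is not conditioned on; A_5 is a collider and A_5 is conditioned on, which opens it; A_3 is a fork and A_3 is not conditioned on — no node blocks this path, so it is active.
Path 2: A_2 ← A_1 → A_5 ← A_4
  A_1 is a fork and A_1 is not conditioned on; A_5 is a collider and A_5 is conditioned on, which opens it — no node blocks this path, so it is active.
Because an active path exists, A_2 and A_4 are not d-separated.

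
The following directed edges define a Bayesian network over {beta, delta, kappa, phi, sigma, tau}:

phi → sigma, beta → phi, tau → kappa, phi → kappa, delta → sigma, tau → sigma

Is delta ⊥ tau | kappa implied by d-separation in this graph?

Yes

We examine all 2 paths between delta and tau:
Path 1: delta → sigma ← tau
  sigma is a collider here and neither sigma nor any of its descendants is conditioned on, so the collider stays closed — the path is blocked at sigma.
Path 2: delta → sigma ← phi → kappa ← tau
  sigma is a collider here and neither sigma nor any of its descendants is conditioned on, so the collider stays closed — the path is blocked at sigma.
Since every path is blocked, d-separation holds.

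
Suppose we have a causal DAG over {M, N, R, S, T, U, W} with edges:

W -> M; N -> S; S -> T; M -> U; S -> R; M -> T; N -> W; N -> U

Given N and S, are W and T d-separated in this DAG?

No

4 paths connect W and T; each must be blocked for d-separation to hold:
  1. W → M → U ← N → S → T — M:chain[open]; U:collider[blocks]; N:fork[blocks]; S:chain[blocks] ⇒ blocked
  2. W → M → T — M:chain[open] ⇒ active
  3. W ← N → U ← M → T — N:fork[blocks]; U:collider[blocks]; M:fork[open] ⇒ blocked
  4. W ← N → S → T — N:fork[blocks]; S:chain[blocks] ⇒ blocked
Since the path W → M → T is active, W and T are not d-separated given {N, S}.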